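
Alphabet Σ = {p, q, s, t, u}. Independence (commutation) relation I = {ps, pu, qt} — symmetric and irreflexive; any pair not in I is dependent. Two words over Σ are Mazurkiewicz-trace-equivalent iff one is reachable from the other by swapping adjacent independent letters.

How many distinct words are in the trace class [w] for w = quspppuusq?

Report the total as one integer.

56

0(q) covers ∅
1(u) covers 0:q
2(s) covers 1:u
3(p) covers 0:q
4(p) covers 3:p
5(p) covers 4:p
6(u) covers 2:s
7(u) covers 6:u
8(s) covers 7:u
9(q) covers 5:p, 8:s
floor of heap: 0:q
completions by unplaced set U, small U first (add the entries for U minus each lowest piece of U):
  |U|=1: {9}:1
  |U|=2: {5,9}:1  {8,9}:1
  |U|=3: {4,5,9}:1  {5,8,9}:2  {7,8,9}:1
  |U|=4: {3,4,5,9}:1  {4,5,8,9}:3  {5,7,8,9}:3  {6,7,8,9}:1
  |U|=5: {2,6,7,8,9}:1  {3,4,5,8,9}:4  {4,5,7,8,9}:6  {5,6,7,8,9}:4
  |U|=6: {1,2,6,7,8,9}:1  {2,5,6,7,8,9}:5  {3,4,5,7,8,9}:10  {4,5,6,7,8,9}:10
  |U|=7: {1,2,5,6,7,8,9}:6  {2,4,5,6,7,8,9}:15  {3,4,5,6,7,8,9}:20
  |U|=8: {1,2,4,5,6,7,8,9}:21  {2,3,4,5,6,7,8,9}:35
  start at 0(q): 56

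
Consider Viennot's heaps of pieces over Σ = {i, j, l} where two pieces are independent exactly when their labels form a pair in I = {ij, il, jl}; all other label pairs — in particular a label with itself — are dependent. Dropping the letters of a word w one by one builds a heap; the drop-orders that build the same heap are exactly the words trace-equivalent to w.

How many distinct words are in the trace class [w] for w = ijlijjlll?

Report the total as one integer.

drop 0:i onto floor
drop 1:j onto floor
drop 2:l onto floor
drop 3:i onto {0:i}
drop 4:j onto {1:j}
drop 5:j onto {4:j}
drop 6:l onto {2:l}
drop 7:l onto {6:l}
drop 8:l onto {7:l}
ground layer = {0:i, 1:j, 2:l}
drop-orders for the pieces not yet dropped (sum over which currently-grounded one goes next):
  1 to go: {3} 1  {5} 1  {8} 1
  2 to go: {0,3} 1  {3,5} 2  {3,8} 2  {4,5} 1  {5,8} 2  {7,8} 1
  3 to go: {0,3,5} 3  {0,3,8} 3  {1,4,5} 1  {3,4,5} 3  {3,5,8} 6  {3,7,8} 3  {4,5,8} 3  {5,7,8} 3  {6,7,8} 1
  4 to go: {0,3,4,5} 6  {0,3,5,8} 12  {0,3,7,8} 6  {1,3,4,5} 4  {1,4,5,8} 4  {2,6,7,8} 1  {3,4,5,8} 12  {3,5,7,8} 12  {3,6,7,8} 4  {4,5,7,8} 6  {5,6,7,8} 4
  5 to go: {0,1,3,4,5} 10  {0,3,4,5,8} 30  {0,3,5,7,8} 30  {0,3,6,7,8} 10  {1,3,4,5,8} 20  {1,4,5,7,8} 10  {2,3,6,7,8} 5  {2,5,6,7,8} 5  {3,4,5,7,8} 30  {3,5,6,7,8} 20  {4,5,6,7,8} 10
  6 to go: {0,1,3,4,5,8} 60  {0,2,3,6,7,8} 15  {0,3,4,5,7,8} 90  {0,3,5,6,7,8} 60  {1,3,4,5,7,8} 60  {1,4,5,6,7,8} 20  {2,3,5,6,7,8} 30  {2,4,5,6,7,8} 15  {3,4,5,6,7,8} 60
  7 to go: {0,1,3,4,5,7,8} 210  {0,2,3,5,6,7,8} 105  {0,3,4,5,6,7,8} 210  {1,2,4,5,6,7,8} 35  {1,3,4,5,6,7,8} 140  {2,3,4,5,6,7,8} 105
  if 0:i drops first: 280 orders
  if 1:j drops first: 420 orders
  if 2:l drops first: 560 orders
heap linearizations: 1260

1260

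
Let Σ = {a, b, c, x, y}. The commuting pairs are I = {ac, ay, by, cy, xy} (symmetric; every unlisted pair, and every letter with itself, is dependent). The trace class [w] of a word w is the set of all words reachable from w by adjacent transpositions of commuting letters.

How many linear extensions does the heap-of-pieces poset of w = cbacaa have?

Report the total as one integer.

4

drop 0:c onto floor
drop 1:b onto {0:c}
drop 2:a onto {1:b}
drop 3:c onto {1:b}
drop 4:a onto {2:a}
drop 5:a onto {4:a}
ground layer = {0:c}
drop-orders for the pieces not yet dropped (sum over which currently-grounded one goes next):
  1 to go: {3} 1  {5} 1
  2 to go: {3,5} 2  {4,5} 1
  3 to go: {2,4,5} 1  {3,4,5} 3
  4 to go: {2,3,4,5} 4
  if 0:c drops first: 4 orders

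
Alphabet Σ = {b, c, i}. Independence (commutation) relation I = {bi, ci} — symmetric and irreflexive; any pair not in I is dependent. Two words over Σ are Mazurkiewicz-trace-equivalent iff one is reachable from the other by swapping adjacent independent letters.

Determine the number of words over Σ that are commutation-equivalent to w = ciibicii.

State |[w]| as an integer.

56

piece 0:c — minimal
piece 1:i — minimal
piece 2:i rests on {1:i}
piece 3:b rests on {0:c}
piece 4:i rests on {2:i}
piece 5:c rests on {3:b}
piece 6:i rests on {4:i}
piece 7:i rests on {6:i}
minimal pieces: {0:c, 1:i}
ways to finish when only these pieces remain (= sum over removing one remaining piece with nothing left below it):
  1 left: {5}→1  {7}→1
  2 left: {3,5}→1  {5,7}→2  {6,7}→1
  3 left: {0,3,5}→1  {3,5,7}→3  {4,6,7}→1  {5,6,7}→3
  4 left: {0,3,5,7}→4  {2,4,6,7}→1  {3,5,6,7}→6  {4,5,6,7}→4
  5 left: {0,3,5,6,7}→10  {1,2,4,6,7}→1  {2,4,5,6,7}→5  {3,4,5,6,7}→10
  6 left: {0,3,4,5,6,7}→20  {1,2,4,5,6,7}→6  {2,3,4,5,6,7}→15
  placing 0:c first → 21 extensions
  placing 1:i first → 35 extensions
total linear extensions = 56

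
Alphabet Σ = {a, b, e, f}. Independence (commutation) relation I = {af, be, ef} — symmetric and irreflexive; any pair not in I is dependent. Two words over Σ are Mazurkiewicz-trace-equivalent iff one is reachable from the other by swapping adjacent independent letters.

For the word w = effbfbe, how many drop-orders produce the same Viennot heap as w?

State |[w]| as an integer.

drop 0:e onto floor
drop 1:f onto floor
drop 2:f onto {1:f}
drop 3:b onto {2:f}
drop 4:f onto {3:b}
drop 5:b onto {4:f}
drop 6:e onto {0:e}
ground layer = {0:e, 1:f}
drop-orders for the pieces not yet dropped (sum over which currently-grounded one goes next):
  1 to go: {5} 1  {6} 1
  2 to go: {0,6} 1  {4,5} 1  {5,6} 2
  3 to go: {0,5,6} 3  {3,4,5} 1  {4,5,6} 3
  4 to go: {0,4,5,6} 6  {2,3,4,5} 1  {3,4,5,6} 4
  5 to go: {0,3,4,5,6} 10  {1,2,3,4,5} 1  {2,3,4,5,6} 5
  if 0:e drops first: 6 orders
  if 1:f drops first: 15 orders
heap linearizations: 21

21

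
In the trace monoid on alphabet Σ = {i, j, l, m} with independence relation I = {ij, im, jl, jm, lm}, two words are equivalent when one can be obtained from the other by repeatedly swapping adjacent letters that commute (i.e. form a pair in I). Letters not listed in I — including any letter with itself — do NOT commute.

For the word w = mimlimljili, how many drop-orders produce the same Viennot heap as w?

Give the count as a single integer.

1320

drop 0:m onto floor
drop 1:i onto floor
drop 2:m onto {0:m}
drop 3:l onto {1:i}
drop 4:i onto {3:l}
drop 5:m onto {2:m}
drop 6:l onto {4:i}
drop 7:j onto floor
drop 8:i onto {6:l}
drop 9:l onto {8:i}
drop 10:i onto {9:l}
ground layer = {0:m, 1:i, 7:j}
drop-orders for the pieces not yet dropped (sum over which currently-grounded one goes next):
  1 to go: {5} 1  {7} 1  {10} 1
  2 to go: {2,5} 1  {5,7} 2  {5,10} 2  {7,10} 2  {9,10} 1
  3 to go: {0,2,5} 1  {2,5,7} 3  {2,5,10} 3  {5,7,10} 6  {5,9,10} 3  {7,9,10} 3  {8,9,10} 1
  4 to go: {0,2,5,7} 4  {0,2,5,10} 4  {2,5,7,10} 12  {2,5,9,10} 6  {5,7,9,10} 12  {5,8,9,10} 4  {6,8,9,10} 1  {7,8,9,10} 4
  5 to go: {0,2,5,7,10} 20  {0,2,5,9,10} 10  {2,5,7,9,10} 30  {2,5,8,9,10} 10  {4,6,8,9,10} 1  {5,6,8,9,10} 5  {5,7,8,9,10} 20  {6,7,8,9,10} 5
  6 to go: {0,2,5,7,9,10} 60  {0,2,5,8,9,10} 20  {2,5,6,8,9,10} 15  {2,5,7,8,9,10} 60  {3,4,6,8,9,10} 1  {4,5,6,8,9,10} 6  {4,6,7,8,9,10} 6  {5,6,7,8,9,10} 30
  7 to go: {0,2,5,6,8,9,10} 35  {0,2,5,7,8,9,10} 140  {1,3,4,6,8,9,10} 1  {2,4,5,6,8,9,10} 21  {2,5,6,7,8,9,10} 105  {3,4,5,6,8,9,10} 7  {3,4,6,7,8,9,10} 7  {4,5,6,7,8,9,10} 42
  8 to go: {0,2,4,5,6,8,9,10} 56  {0,2,5,6,7,8,9,10} 280  {1,3,4,5,6,8,9,10} 8  {1,3,4,6,7,8,9,10} 8  {2,3,4,5,6,8,9,10} 28  {2,4,5,6,7,8,9,10} 168  {3,4,5,6,7,8,9,10} 56
  9 to go: {0,2,3,4,5,6,8,9,10} 84  {0,2,4,5,6,7,8,9,10} 504  {1,2,3,4,5,6,8,9,10} 36  {1,3,4,5,6,7,8,9,10} 72  {2,3,4,5,6,7,8,9,10} 252
  if 0:m drops first: 360 orders
  if 1:i drops first: 840 orders
  if 7:j drops first: 120 orders
heap linearizations: 1320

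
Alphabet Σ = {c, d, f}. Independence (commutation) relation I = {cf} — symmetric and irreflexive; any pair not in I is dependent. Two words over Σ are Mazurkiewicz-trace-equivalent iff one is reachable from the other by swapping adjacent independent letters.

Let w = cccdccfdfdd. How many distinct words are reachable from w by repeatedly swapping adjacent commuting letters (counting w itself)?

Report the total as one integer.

piece 0:c — minimal
piece 1:c rests on {0:c}
piece 2:c rests on {1:c}
piece 3:d rests on {2:c}
piece 4:c rests on {3:d}
piece 5:c rests on {4:c}
piece 6:f rests on {3:d}
piece 7:d rests on {5:c, 6:f}
piece 8:f rests on {7:d}
piece 9:d rests on {8:f}
piece 10:d rests on {9:d}
minimal pieces: {0:c}
ways to finish when only these pieces remain (= sum over removing one remaining piece with nothing left below it):
  1 left: {10}→1
  2 left: {9,10}→1
  3 left: {8,9,10}→1
  4 left: {7,8,9,10}→1
  5 left: {5,7,8,9,10}→1  {6,7,8,9,10}→1
  6 left: {4,5,7,8,9,10}→1  {5,6,7,8,9,10}→2
  7 left: {4,5,6,7,8,9,10}→3
  8 left: {3,4,5,6,7,8,9,10}→3
  9 left: {2,3,4,5,6,7,8,9,10}→3
  placing 0:c first → 3 extensions

3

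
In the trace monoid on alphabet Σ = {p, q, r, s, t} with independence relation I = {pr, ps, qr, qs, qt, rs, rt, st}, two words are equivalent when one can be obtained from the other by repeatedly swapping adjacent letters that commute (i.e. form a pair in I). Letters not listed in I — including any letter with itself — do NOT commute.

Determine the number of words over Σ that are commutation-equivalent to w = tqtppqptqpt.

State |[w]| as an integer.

6

drop 0:t onto floor
drop 1:q onto floor
drop 2:t onto {0:t}
drop 3:p onto {1:q, 2:t}
drop 4:p onto {3:p}
drop 5:q onto {4:p}
drop 6:p onto {5:q}
drop 7:t onto {6:p}
drop 8:q onto {6:p}
drop 9:p onto {7:t, 8:q}
drop 10:t onto {9:p}
ground layer = {0:t, 1:q}
drop-orders for the pieces not yet dropped (sum over which currently-grounded one goes next):
  1 to go: {10} 1
  2 to go: {9,10} 1
  3 to go: {7,9,10} 1  {8,9,10} 1
  4 to go: {7,8,9,10} 2
  5 to go: {6,7,8,9,10} 2
  6 to go: {5,6,7,8,9,10} 2
  7 to go: {4,5,6,7,8,9,10} 2
  8 to go: {3,4,5,6,7,8,9,10} 2
  9 to go: {1,3,4,5,6,7,8,9,10} 2  {2,3,4,5,6,7,8,9,10} 2
  if 0:t drops first: 4 orders
  if 1:q drops first: 2 orders
heap linearizations: 6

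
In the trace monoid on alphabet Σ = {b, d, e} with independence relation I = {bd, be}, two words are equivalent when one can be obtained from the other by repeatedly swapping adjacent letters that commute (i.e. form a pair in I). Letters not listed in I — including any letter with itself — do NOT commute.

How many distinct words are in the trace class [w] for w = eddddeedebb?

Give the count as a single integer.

55

0(e) covers ∅
1(d) covers 0:e
2(d) covers 1:d
3(d) covers 2:d
4(d) covers 3:d
5(e) covers 4:d
6(e) covers 5:e
7(d) covers 6:e
8(e) covers 7:d
9(b) covers ∅
10(b) covers 9:b
floor of heap: 0:e, 9:b
completions by unplaced set U, small U first (add the entries for U minus each lowest piece of U):
  |U|=1: {8}:1  {10}:1
  |U|=2: {7,8}:1  {8,10}:2  {9,10}:1
  |U|=3: {6,7,8}:1  {7,8,10}:3  {8,9,10}:3
  |U|=4: {5,6,7,8}:1  {6,7,8,10}:4  {7,8,9,10}:6
  |U|=5: {4,5,6,7,8}:1  {5,6,7,8,10}:5  {6,7,8,9,10}:10
  |U|=6: {3,4,5,6,7,8}:1  {4,5,6,7,8,10}:6  {5,6,7,8,9,10}:15
  |U|=7: {2,3,4,5,6,7,8}:1  {3,4,5,6,7,8,10}:7  {4,5,6,7,8,9,10}:21
  |U|=8: {1,2,3,4,5,6,7,8}:1  {2,3,4,5,6,7,8,10}:8  {3,4,5,6,7,8,9,10}:28
  |U|=9: {0,1,2,3,4,5,6,7,8}:1  {1,2,3,4,5,6,7,8,10}:9  {2,3,4,5,6,7,8,9,10}:36
  start at 0(e): 45
  start at 9(b): 10
sum over floor = 55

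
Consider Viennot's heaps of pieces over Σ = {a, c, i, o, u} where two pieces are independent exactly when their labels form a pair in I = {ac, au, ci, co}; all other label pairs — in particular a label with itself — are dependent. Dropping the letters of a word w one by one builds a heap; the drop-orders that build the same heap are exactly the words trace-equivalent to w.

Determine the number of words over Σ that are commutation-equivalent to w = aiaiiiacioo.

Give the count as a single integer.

11

#0=a has no predecessor
#1=i depends on [0:a]
#2=a depends on [1:i]
#3=i depends on [2:a]
#4=i depends on [3:i]
#5=i depends on [4:i]
#6=a depends on [5:i]
#7=c has no predecessor
#8=i depends on [6:a]
#9=o depends on [8:i]
#10=o depends on [9:o]
sources: [0:a, 7:c]
N(rest) = Σ N(rest − s) over sources s of rest; N(one piece) = 1:
  size 1 → [7]=1  [10]=1
  size 2 → [7,10]=2  [9,10]=1
  size 3 → [7,9,10]=3  [8,9,10]=1
  size 4 → [6,8,9,10]=1  [7,8,9,10]=4
  size 5 → [5,6,8,9,10]=1  [6,7,8,9,10]=5
  size 6 → [4,5,6,8,9,10]=1  [5,6,7,8,9,10]=6
  size 7 → [3,4,5,6,8,9,10]=1  [4,5,6,7,8,9,10]=7
  size 8 → [2,3,4,5,6,8,9,10]=1  [3,4,5,6,7,8,9,10]=8
  size 9 → [1,2,3,4,5,6,8,9,10]=1  [2,3,4,5,6,7,8,9,10]=9
  first=0(a) contributes 10
  first=7(c) contributes 1
|[w]| = 11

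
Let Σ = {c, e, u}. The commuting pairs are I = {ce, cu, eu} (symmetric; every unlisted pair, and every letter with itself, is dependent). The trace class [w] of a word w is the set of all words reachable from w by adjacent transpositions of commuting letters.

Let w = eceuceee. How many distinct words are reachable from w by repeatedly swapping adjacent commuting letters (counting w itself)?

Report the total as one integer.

168

#0=e has no predecessor
#1=c has no predecessor
#2=e depends on [0:e]
#3=u has no predecessor
#4=c depends on [1:c]
#5=e depends on [2:e]
#6=e depends on [5:e]
#7=e depends on [6:e]
sources: [0:e, 1:c, 3:u]
N(rest) = Σ N(rest − s) over sources s of rest; N(one piece) = 1:
  size 1 → [3]=1  [4]=1  [7]=1
  size 2 → [1,4]=1  [3,4]=2  [3,7]=2  [4,7]=2  [6,7]=1
  size 3 → [1,3,4]=3  [1,4,7]=3  [3,4,7]=6  [3,6,7]=3  [4,6,7]=3  [5,6,7]=1
  size 4 → [1,3,4,7]=12  [1,4,6,7]=6  [2,5,6,7]=1  [3,4,6,7]=12  [3,5,6,7]=4  [4,5,6,7]=4
  size 5 → [0,2,5,6,7]=1  [1,3,4,6,7]=30  [1,4,5,6,7]=10  [2,3,5,6,7]=5  [2,4,5,6,7]=5  [3,4,5,6,7]=20
  size 6 → [0,2,3,5,6,7]=6  [0,2,4,5,6,7]=6  [1,2,4,5,6,7]=15  [1,3,4,5,6,7]=60  [2,3,4,5,6,7]=30
  first=0(e) contributes 105
  first=1(c) contributes 42
  first=3(u) contributes 21
|[w]| = 168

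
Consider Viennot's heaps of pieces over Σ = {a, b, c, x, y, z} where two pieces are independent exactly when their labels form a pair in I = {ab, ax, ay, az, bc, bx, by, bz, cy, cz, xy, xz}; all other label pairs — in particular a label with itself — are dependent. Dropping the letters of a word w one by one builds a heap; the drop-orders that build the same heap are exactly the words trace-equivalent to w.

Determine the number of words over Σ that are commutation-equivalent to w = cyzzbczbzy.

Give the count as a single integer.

1260

drop 0:c onto floor
drop 1:y onto floor
drop 2:z onto {1:y}
drop 3:z onto {2:z}
drop 4:b onto floor
drop 5:c onto {0:c}
drop 6:z onto {3:z}
drop 7:b onto {4:b}
drop 8:z onto {6:z}
drop 9:y onto {8:z}
ground layer = {0:c, 1:y, 4:b}
drop-orders for the pieces not yet dropped (sum over which currently-grounded one goes next):
  1 to go: {5} 1  {7} 1  {9} 1
  2 to go: {0,5} 1  {4,7} 1  {5,7} 2  {5,9} 2  {7,9} 2  {8,9} 1
  3 to go: {0,5,7} 3  {0,5,9} 3  {4,5,7} 3  {4,7,9} 3  {5,7,9} 6  {5,8,9} 3  {6,8,9} 1  {7,8,9} 3
  4 to go: {0,4,5,7} 6  {0,5,7,9} 12  {0,5,8,9} 6  {3,6,8,9} 1  {4,5,7,9} 12  {4,7,8,9} 6  {5,6,8,9} 4  {5,7,8,9} 12  {6,7,8,9} 4
  5 to go: {0,4,5,7,9} 30  {0,5,6,8,9} 10  {0,5,7,8,9} 30  {2,3,6,8,9} 1  {3,5,6,8,9} 5  {3,6,7,8,9} 5  {4,5,7,8,9} 30  {4,6,7,8,9} 10  {5,6,7,8,9} 20
  6 to go: {0,3,5,6,8,9} 15  {0,4,5,7,8,9} 90  {0,5,6,7,8,9} 60  {1,2,3,6,8,9} 1  {2,3,5,6,8,9} 6  {2,3,6,7,8,9} 6  {3,4,6,7,8,9} 15  {3,5,6,7,8,9} 30  {4,5,6,7,8,9} 60
  7 to go: {0,2,3,5,6,8,9} 21  {0,3,5,6,7,8,9} 105  {0,4,5,6,7,8,9} 210  {1,2,3,5,6,8,9} 7  {1,2,3,6,7,8,9} 7  {2,3,4,6,7,8,9} 21  {2,3,5,6,7,8,9} 42  {3,4,5,6,7,8,9} 105
  8 to go: {0,1,2,3,5,6,8,9} 28  {0,2,3,5,6,7,8,9} 168  {0,3,4,5,6,7,8,9} 420  {1,2,3,4,6,7,8,9} 28  {1,2,3,5,6,7,8,9} 56  {2,3,4,5,6,7,8,9} 168
  if 0:c drops first: 252 orders
  if 1:y drops first: 756 orders
  if 4:b drops first: 252 orders
heap linearizations: 1260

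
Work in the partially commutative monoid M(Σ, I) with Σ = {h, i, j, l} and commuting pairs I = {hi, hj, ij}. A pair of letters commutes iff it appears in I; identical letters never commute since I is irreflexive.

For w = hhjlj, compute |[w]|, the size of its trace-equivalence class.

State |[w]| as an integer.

3

piece 0:h — minimal
piece 1:h rests on {0:h}
piece 2:j — minimal
piece 3:l rests on {1:h, 2:j}
piece 4:j rests on {3:l}
minimal pieces: {0:h, 2:j}
ways to finish when only these pieces remain (= sum over removing one remaining piece with nothing left below it):
  1 left: {4}→1
  2 left: {3,4}→1
  3 left: {1,3,4}→1  {2,3,4}→1
  placing 0:h first → 2 extensions
  placing 2:j first → 1 extensions
total linear extensions = 3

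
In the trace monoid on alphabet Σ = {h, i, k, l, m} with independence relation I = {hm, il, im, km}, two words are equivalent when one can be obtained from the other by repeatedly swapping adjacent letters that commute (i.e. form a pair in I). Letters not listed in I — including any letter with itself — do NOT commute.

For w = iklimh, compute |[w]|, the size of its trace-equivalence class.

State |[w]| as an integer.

5

piece 0:i — minimal
piece 1:k rests on {0:i}
piece 2:l rests on {1:k}
piece 3:i rests on {1:k}
piece 4:m rests on {2:l}
piece 5:h rests on {2:l, 3:i}
minimal pieces: {0:i}
ways to finish when only these pieces remain (= sum over removing one remaining piece with nothing left below it):
  1 left: {4}→1  {5}→1
  2 left: {3,5}→1  {4,5}→2
  3 left: {2,4,5}→2  {3,4,5}→3
  4 left: {2,3,4,5}→5
  placing 0:i first → 5 extensions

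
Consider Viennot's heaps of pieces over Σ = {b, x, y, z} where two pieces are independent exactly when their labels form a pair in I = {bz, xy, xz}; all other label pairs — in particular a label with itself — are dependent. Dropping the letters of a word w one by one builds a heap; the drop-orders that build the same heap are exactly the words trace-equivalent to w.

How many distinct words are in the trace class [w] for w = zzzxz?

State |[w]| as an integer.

drop 0:z onto floor
drop 1:z onto {0:z}
drop 2:z onto {1:z}
drop 3:x onto floor
drop 4:z onto {2:z}
ground layer = {0:z, 3:x}
drop-orders for the pieces not yet dropped (sum over which currently-grounded one goes next):
  1 to go: {3} 1  {4} 1
  2 to go: {2,4} 1  {3,4} 2
  3 to go: {1,2,4} 1  {2,3,4} 3
  if 0:z drops first: 4 orders
  if 3:x drops first: 1 orders
heap linearizations: 5

5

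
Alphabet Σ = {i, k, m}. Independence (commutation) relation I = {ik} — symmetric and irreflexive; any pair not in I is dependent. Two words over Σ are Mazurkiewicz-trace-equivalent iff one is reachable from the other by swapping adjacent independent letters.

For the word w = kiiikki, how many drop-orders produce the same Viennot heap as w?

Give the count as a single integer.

35

#0=k has no predecessor
#1=i has no predecessor
#2=i depends on [1:i]
#3=i depends on [2:i]
#4=k depends on [0:k]
#5=k depends on [4:k]
#6=i depends on [3:i]
sources: [0:k, 1:i]
N(rest) = Σ N(rest − s) over sources s of rest; N(one piece) = 1:
  size 1 → [5]=1  [6]=1
  size 2 → [3,6]=1  [4,5]=1  [5,6]=2
  size 3 → [0,4,5]=1  [2,3,6]=1  [3,5,6]=3  [4,5,6]=3
  size 4 → [0,4,5,6]=4  [1,2,3,6]=1  [2,3,5,6]=4  [3,4,5,6]=6
  size 5 → [0,3,4,5,6]=10  [1,2,3,5,6]=5  [2,3,4,5,6]=10
  first=0(k) contributes 15
  first=1(i) contributes 20
|[w]| = 35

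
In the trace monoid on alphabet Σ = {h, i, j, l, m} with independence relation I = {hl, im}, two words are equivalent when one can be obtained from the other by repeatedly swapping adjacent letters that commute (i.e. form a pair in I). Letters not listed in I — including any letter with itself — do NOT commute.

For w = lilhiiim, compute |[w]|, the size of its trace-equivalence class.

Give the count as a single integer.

#0=l has no predecessor
#1=i depends on [0:l]
#2=l depends on [1:i]
#3=h depends on [1:i]
#4=i depends on [2:l, 3:h]
#5=i depends on [4:i]
#6=i depends on [5:i]
#7=m depends on [2:l, 3:h]
sources: [0:l]
N(rest) = Σ N(rest − s) over sources s of rest; N(one piece) = 1:
  size 1 → [6]=1  [7]=1
  size 2 → [5,6]=1  [6,7]=2
  size 3 → [4,5,6]=1  [5,6,7]=3
  size 4 → [4,5,6,7]=4
  size 5 → [2,4,5,6,7]=4  [3,4,5,6,7]=4
  size 6 → [2,3,4,5,6,7]=8
  first=0(l) contributes 8

8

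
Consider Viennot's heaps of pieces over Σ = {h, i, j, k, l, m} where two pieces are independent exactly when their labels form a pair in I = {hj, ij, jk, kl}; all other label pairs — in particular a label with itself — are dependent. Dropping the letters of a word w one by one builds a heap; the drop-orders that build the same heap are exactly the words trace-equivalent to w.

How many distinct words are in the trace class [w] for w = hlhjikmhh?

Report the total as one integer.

piece 0:h — minimal
piece 1:l rests on {0:h}
piece 2:h rests on {1:l}
piece 3:j rests on {1:l}
piece 4:i rests on {2:h}
piece 5:k rests on {4:i}
piece 6:m rests on {3:j, 5:k}
piece 7:h rests on {6:m}
piece 8:h rests on {7:h}
minimal pieces: {0:h}
ways to finish when only these pieces remain (= sum over removing one remaining piece with nothing left below it):
  1 left: {8}→1
  2 left: {7,8}→1
  3 left: {6,7,8}→1
  4 left: {3,6,7,8}→1  {5,6,7,8}→1
  5 left: {3,5,6,7,8}→2  {4,5,6,7,8}→1
  6 left: {2,4,5,6,7,8}→1  {3,4,5,6,7,8}→3
  7 left: {2,3,4,5,6,7,8}→4
  placing 0:h first → 4 extensions

4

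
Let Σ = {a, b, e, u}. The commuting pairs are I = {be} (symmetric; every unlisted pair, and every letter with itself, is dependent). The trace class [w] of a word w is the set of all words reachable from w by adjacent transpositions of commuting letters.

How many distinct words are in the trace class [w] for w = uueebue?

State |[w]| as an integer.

0(u) covers ∅
1(u) covers 0:u
2(e) covers 1:u
3(e) covers 2:e
4(b) covers 1:u
5(u) covers 3:e, 4:b
6(e) covers 5:u
floor of heap: 0:u
completions by unplaced set U, small U first (add the entries for U minus each lowest piece of U):
  |U|=1: {6}:1
  |U|=2: {5,6}:1
  |U|=3: {3,5,6}:1  {4,5,6}:1
  |U|=4: {2,3,5,6}:1  {3,4,5,6}:2
  |U|=5: {2,3,4,5,6}:3
  start at 0(u): 3

3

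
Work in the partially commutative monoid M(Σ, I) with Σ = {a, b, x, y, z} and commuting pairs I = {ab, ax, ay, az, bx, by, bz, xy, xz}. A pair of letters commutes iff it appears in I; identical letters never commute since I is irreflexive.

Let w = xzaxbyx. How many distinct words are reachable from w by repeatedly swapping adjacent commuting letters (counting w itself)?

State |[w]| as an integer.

piece 0:x — minimal
piece 1:z — minimal
piece 2:a — minimal
piece 3:x rests on {0:x}
piece 4:b — minimal
piece 5:y rests on {1:z}
piece 6:x rests on {3:x}
minimal pieces: {0:x, 1:z, 2:a, 4:b}
ways to finish when only these pieces remain (= sum over removing one remaining piece with nothing left below it):
  1 left: {2}→1  {4}→1  {5}→1  {6}→1
  2 left: {1,5}→1  {2,4}→2  {2,5}→2  {2,6}→2  {3,6}→1  {4,5}→2  {4,6}→2  {5,6}→2
  3 left: {0,3,6}→1  {1,2,5}→3  {1,4,5}→3  {1,5,6}→3  {2,3,6}→3  {2,4,5}→6  {2,4,6}→6  {2,5,6}→6  {3,4,6}→3  {3,5,6}→3  {4,5,6}→6
  4 left: {0,2,3,6}→4  {0,3,4,6}→4  {0,3,5,6}→4  {1,2,4,5}→12  {1,2,5,6}→12  {1,3,5,6}→6  {1,4,5,6}→12  {2,3,4,6}→12  {2,3,5,6}→12  {2,4,5,6}→24  {3,4,5,6}→12
  5 left: {0,1,3,5,6}→10  {0,2,3,4,6}→20  {0,2,3,5,6}→20  {0,3,4,5,6}→20  {1,2,3,5,6}→30  {1,2,4,5,6}→60  {1,3,4,5,6}→30  {2,3,4,5,6}→60
  placing 0:x first → 180 extensions
  placing 1:z first → 120 extensions
  placing 2:a first → 60 extensions
  placing 4:b first → 60 extensions
total linear extensions = 420

420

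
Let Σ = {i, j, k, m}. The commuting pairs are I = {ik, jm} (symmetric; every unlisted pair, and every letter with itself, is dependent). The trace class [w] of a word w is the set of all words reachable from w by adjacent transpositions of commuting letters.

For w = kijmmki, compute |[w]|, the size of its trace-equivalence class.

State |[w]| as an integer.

0(k) covers ∅
1(i) covers ∅
2(j) covers 0:k, 1:i
3(m) covers 0:k, 1:i
4(m) covers 3:m
5(k) covers 2:j, 4:m
6(i) covers 2:j, 4:m
floor of heap: 0:k, 1:i
completions by unplaced set U, small U first (add the entries for U minus each lowest piece of U):
  |U|=1: {5}:1  {6}:1
  |U|=2: {5,6}:2
  |U|=3: {2,5,6}:2  {4,5,6}:2
  |U|=4: {2,4,5,6}:4  {3,4,5,6}:2
  |U|=5: {2,3,4,5,6}:6
  start at 0(k): 6
  start at 1(i): 6
sum over floor = 12

12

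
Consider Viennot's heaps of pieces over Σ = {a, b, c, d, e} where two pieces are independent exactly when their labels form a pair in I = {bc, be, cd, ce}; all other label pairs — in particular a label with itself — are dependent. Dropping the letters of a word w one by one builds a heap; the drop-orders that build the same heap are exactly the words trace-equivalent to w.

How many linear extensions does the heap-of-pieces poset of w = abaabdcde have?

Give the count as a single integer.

5

#0=a has no predecessor
#1=b depends on [0:a]
#2=a depends on [1:b]
#3=a depends on [2:a]
#4=b depends on [3:a]
#5=d depends on [4:b]
#6=c depends on [3:a]
#7=d depends on [5:d]
#8=e depends on [7:d]
sources: [0:a]
N(rest) = Σ N(rest − s) over sources s of rest; N(one piece) = 1:
  size 1 → [6]=1  [8]=1
  size 2 → [6,8]=2  [7,8]=1
  size 3 → [5,7,8]=1  [6,7,8]=3
  size 4 → [4,5,7,8]=1  [5,6,7,8]=4
  size 5 → [4,5,6,7,8]=5
  size 6 → [3,4,5,6,7,8]=5
  size 7 → [2,3,4,5,6,7,8]=5
  first=0(a) contributes 5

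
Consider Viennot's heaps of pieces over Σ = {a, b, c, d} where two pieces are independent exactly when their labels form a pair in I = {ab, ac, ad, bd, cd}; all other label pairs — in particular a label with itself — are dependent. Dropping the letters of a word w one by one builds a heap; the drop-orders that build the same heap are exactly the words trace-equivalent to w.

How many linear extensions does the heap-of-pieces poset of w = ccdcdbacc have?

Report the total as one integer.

drop 0:c onto floor
drop 1:c onto {0:c}
drop 2:d onto floor
drop 3:c onto {1:c}
drop 4:d onto {2:d}
drop 5:b onto {3:c}
drop 6:a onto floor
drop 7:c onto {5:b}
drop 8:c onto {7:c}
ground layer = {0:c, 2:d, 6:a}
drop-orders for the pieces not yet dropped (sum over which currently-grounded one goes next):
  1 to go: {4} 1  {6} 1  {8} 1
  2 to go: {2,4} 1  {4,6} 2  {4,8} 2  {6,8} 2  {7,8} 1
  3 to go: {2,4,6} 3  {2,4,8} 3  {4,6,8} 6  {4,7,8} 3  {5,7,8} 1  {6,7,8} 3
  4 to go: {2,4,6,8} 12  {2,4,7,8} 6  {3,5,7,8} 1  {4,5,7,8} 4  {4,6,7,8} 12  {5,6,7,8} 4
  5 to go: {1,3,5,7,8} 1  {2,4,5,7,8} 10  {2,4,6,7,8} 30  {3,4,5,7,8} 5  {3,5,6,7,8} 5  {4,5,6,7,8} 20
  6 to go: {0,1,3,5,7,8} 1  {1,3,4,5,7,8} 6  {1,3,5,6,7,8} 6  {2,3,4,5,7,8} 15  {2,4,5,6,7,8} 60  {3,4,5,6,7,8} 30
  7 to go: {0,1,3,4,5,7,8} 7  {0,1,3,5,6,7,8} 7  {1,2,3,4,5,7,8} 21  {1,3,4,5,6,7,8} 42  {2,3,4,5,6,7,8} 105
  if 0:c drops first: 168 orders
  if 2:d drops first: 56 orders
  if 6:a drops first: 28 orders
heap linearizations: 252

252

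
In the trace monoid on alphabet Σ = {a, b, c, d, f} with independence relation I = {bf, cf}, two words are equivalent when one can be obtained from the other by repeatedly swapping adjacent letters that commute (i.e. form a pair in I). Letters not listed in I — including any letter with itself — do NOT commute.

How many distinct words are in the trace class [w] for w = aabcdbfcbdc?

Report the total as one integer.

4

0(a) covers ∅
1(a) covers 0:a
2(b) covers 1:a
3(c) covers 2:b
4(d) covers 3:c
5(b) covers 4:d
6(f) covers 4:d
7(c) covers 5:b
8(b) covers 7:c
9(d) covers 6:f, 8:b
10(c) covers 9:d
floor of heap: 0:a
completions by unplaced set U, small U first (add the entries for U minus each lowest piece of U):
  |U|=1: {10}:1
  |U|=2: {9,10}:1
  |U|=3: {6,9,10}:1  {8,9,10}:1
  |U|=4: {6,8,9,10}:2  {7,8,9,10}:1
  |U|=5: {5,7,8,9,10}:1  {6,7,8,9,10}:3
  |U|=6: {5,6,7,8,9,10}:4
  |U|=7: {4,5,6,7,8,9,10}:4
  |U|=8: {3,4,5,6,7,8,9,10}:4
  |U|=9: {2,3,4,5,6,7,8,9,10}:4
  start at 0(a): 4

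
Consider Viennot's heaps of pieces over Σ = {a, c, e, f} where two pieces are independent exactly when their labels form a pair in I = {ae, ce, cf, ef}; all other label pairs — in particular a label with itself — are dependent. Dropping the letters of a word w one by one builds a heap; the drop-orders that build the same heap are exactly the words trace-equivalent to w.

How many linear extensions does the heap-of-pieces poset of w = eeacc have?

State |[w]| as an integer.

0(e) covers ∅
1(e) covers 0:e
2(a) covers ∅
3(c) covers 2:a
4(c) covers 3:c
floor of heap: 0:e, 2:a
completions by unplaced set U, small U first (add the entries for U minus each lowest piece of U):
  |U|=1: {1}:1  {4}:1
  |U|=2: {0,1}:1  {1,4}:2  {3,4}:1
  |U|=3: {0,1,4}:3  {1,3,4}:3  {2,3,4}:1
  start at 0(e): 4
  start at 2(a): 6
sum over floor = 10

10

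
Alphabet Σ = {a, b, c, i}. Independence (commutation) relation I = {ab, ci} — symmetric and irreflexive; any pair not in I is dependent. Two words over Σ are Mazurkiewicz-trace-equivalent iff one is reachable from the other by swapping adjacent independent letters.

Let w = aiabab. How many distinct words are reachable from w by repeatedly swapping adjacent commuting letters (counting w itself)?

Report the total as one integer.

6

piece 0:a — minimal
piece 1:i rests on {0:a}
piece 2:a rests on {1:i}
piece 3:b rests on {1:i}
piece 4:a rests on {2:a}
piece 5:b rests on {3:b}
minimal pieces: {0:a}
ways to finish when only these pieces remain (= sum over removing one remaining piece with nothing left below it):
  1 left: {4}→1  {5}→1
  2 left: {2,4}→1  {3,5}→1  {4,5}→2
  3 left: {2,4,5}→3  {3,4,5}→3
  4 left: {2,3,4,5}→6
  placing 0:a first → 6 extensions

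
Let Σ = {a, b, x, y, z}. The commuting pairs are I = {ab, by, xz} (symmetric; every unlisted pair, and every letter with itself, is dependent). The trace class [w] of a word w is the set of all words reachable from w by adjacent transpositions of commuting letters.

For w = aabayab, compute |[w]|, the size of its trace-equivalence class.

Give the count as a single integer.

21

0(a) covers ∅
1(a) covers 0:a
2(b) covers ∅
3(a) covers 1:a
4(y) covers 3:a
5(a) covers 4:y
6(b) covers 2:b
floor of heap: 0:a, 2:b
completions by unplaced set U, small U first (add the entries for U minus each lowest piece of U):
  |U|=1: {5}:1  {6}:1
  |U|=2: {2,6}:1  {4,5}:1  {5,6}:2
  |U|=3: {2,5,6}:3  {3,4,5}:1  {4,5,6}:3
  |U|=4: {1,3,4,5}:1  {2,4,5,6}:6  {3,4,5,6}:4
  |U|=5: {0,1,3,4,5}:1  {1,3,4,5,6}:5  {2,3,4,5,6}:10
  start at 0(a): 15
  start at 2(b): 6
sum over floor = 21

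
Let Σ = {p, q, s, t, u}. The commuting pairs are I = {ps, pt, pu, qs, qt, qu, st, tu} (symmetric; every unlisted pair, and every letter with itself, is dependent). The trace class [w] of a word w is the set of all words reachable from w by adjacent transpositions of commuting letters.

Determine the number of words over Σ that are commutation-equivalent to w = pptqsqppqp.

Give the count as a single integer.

0(p) covers ∅
1(p) covers 0:p
2(t) covers ∅
3(q) covers 1:p
4(s) covers ∅
5(q) covers 3:q
6(p) covers 5:q
7(p) covers 6:p
8(q) covers 7:p
9(p) covers 8:q
floor of heap: 0:p, 2:t, 4:s
completions by unplaced set U, small U first (add the entries for U minus each lowest piece of U):
  |U|=1: {2}:1  {4}:1  {9}:1
  |U|=2: {2,4}:2  {2,9}:2  {4,9}:2  {8,9}:1
  |U|=3: {2,4,9}:6  {2,8,9}:3  {4,8,9}:3  {7,8,9}:1
  |U|=4: {2,4,8,9}:12  {2,7,8,9}:4  {4,7,8,9}:4  {6,7,8,9}:1
  |U|=5: {2,4,7,8,9}:20  {2,6,7,8,9}:5  {4,6,7,8,9}:5  {5,6,7,8,9}:1
  |U|=6: {2,4,6,7,8,9}:30  {2,5,6,7,8,9}:6  {3,5,6,7,8,9}:1  {4,5,6,7,8,9}:6
  |U|=7: {1,3,5,6,7,8,9}:1  {2,3,5,6,7,8,9}:7  {2,4,5,6,7,8,9}:42  {3,4,5,6,7,8,9}:7
  |U|=8: {0,1,3,5,6,7,8,9}:1  {1,2,3,5,6,7,8,9}:8  {1,3,4,5,6,7,8,9}:8  {2,3,4,5,6,7,8,9}:56
  start at 0(p): 72
  start at 2(t): 9
  start at 4(s): 9
sum over floor = 90

90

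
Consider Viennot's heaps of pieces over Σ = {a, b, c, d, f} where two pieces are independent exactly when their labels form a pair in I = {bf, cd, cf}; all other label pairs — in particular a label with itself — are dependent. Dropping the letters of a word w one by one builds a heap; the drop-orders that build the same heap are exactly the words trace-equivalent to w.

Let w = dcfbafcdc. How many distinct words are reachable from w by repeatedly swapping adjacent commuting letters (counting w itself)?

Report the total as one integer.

0(d) covers ∅
1(c) covers ∅
2(f) covers 0:d
3(b) covers 0:d, 1:c
4(a) covers 2:f, 3:b
5(f) covers 4:a
6(c) covers 4:a
7(d) covers 5:f
8(c) covers 6:c
floor of heap: 0:d, 1:c
completions by unplaced set U, small U first (add the entries for U minus each lowest piece of U):
  |U|=1: {7}:1  {8}:1
  |U|=2: {5,7}:1  {6,8}:1  {7,8}:2
  |U|=3: {5,7,8}:3  {6,7,8}:3
  |U|=4: {5,6,7,8}:6
  |U|=5: {4,5,6,7,8}:6
  |U|=6: {2,4,5,6,7,8}:6  {3,4,5,6,7,8}:6
  |U|=7: {1,3,4,5,6,7,8}:6  {2,3,4,5,6,7,8}:12
  start at 0(d): 18
  start at 1(c): 12
sum over floor = 30

30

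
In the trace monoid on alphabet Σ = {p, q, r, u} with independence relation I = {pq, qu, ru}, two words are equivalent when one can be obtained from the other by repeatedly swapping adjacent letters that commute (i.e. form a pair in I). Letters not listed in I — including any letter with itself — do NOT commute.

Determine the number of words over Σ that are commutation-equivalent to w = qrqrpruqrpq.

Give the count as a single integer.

9

#0=q has no predecessor
#1=r depends on [0:q]
#2=q depends on [1:r]
#3=r depends on [2:q]
#4=p depends on [3:r]
#5=r depends on [4:p]
#6=u depends on [4:p]
#7=q depends on [5:r]
#8=r depends on [7:q]
#9=p depends on [6:u, 8:r]
#10=q depends on [8:r]
sources: [0:q]
N(rest) = Σ N(rest − s) over sources s of rest; N(one piece) = 1:
  size 1 → [9]=1  [10]=1
  size 2 → [6,9]=1  [9,10]=2
  size 3 → [6,9,10]=3  [8,9,10]=2
  size 4 → [6,8,9,10]=5  [7,8,9,10]=2
  size 5 → [5,7,8,9,10]=2  [6,7,8,9,10]=7
  size 6 → [5,6,7,8,9,10]=9
  size 7 → [4,5,6,7,8,9,10]=9
  size 8 → [3,4,5,6,7,8,9,10]=9
  size 9 → [2,3,4,5,6,7,8,9,10]=9
  first=0(q) contributes 9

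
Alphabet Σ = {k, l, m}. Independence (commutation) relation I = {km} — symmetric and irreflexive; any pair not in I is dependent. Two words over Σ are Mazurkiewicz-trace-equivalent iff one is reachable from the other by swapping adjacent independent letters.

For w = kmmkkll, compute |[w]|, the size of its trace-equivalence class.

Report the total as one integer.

10

piece 0:k — minimal
piece 1:m — minimal
piece 2:m rests on {1:m}
piece 3:k rests on {0:k}
piece 4:k rests on {3:k}
piece 5:l rests on {2:m, 4:k}
piece 6:l rests on {5:l}
minimal pieces: {0:k, 1:m}
ways to finish when only these pieces remain (= sum over removing one remaining piece with nothing left below it):
  1 left: {6}→1
  2 left: {5,6}→1
  3 left: {2,5,6}→1  {4,5,6}→1
  4 left: {1,2,5,6}→1  {2,4,5,6}→2  {3,4,5,6}→1
  5 left: {0,3,4,5,6}→1  {1,2,4,5,6}→3  {2,3,4,5,6}→3
  placing 0:k first → 6 extensions
  placing 1:m first → 4 extensions
total linear extensions = 10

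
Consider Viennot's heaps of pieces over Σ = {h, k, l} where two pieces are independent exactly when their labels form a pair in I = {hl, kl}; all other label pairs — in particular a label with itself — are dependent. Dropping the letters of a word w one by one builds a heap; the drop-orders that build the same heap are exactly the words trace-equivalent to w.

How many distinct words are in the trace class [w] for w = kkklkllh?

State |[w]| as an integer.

piece 0:k — minimal
piece 1:k rests on {0:k}
piece 2:k rests on {1:k}
piece 3:l — minimal
piece 4:k rests on {2:k}
piece 5:l rests on {3:l}
piece 6:l rests on {5:l}
piece 7:h rests on {4:k}
minimal pieces: {0:k, 3:l}
ways to finish when only these pieces remain (= sum over removing one remaining piece with nothing left below it):
  1 left: {6}→1  {7}→1
  2 left: {4,7}→1  {5,6}→1  {6,7}→2
  3 left: {2,4,7}→1  {3,5,6}→1  {4,6,7}→3  {5,6,7}→3
  4 left: {1,2,4,7}→1  {2,4,6,7}→4  {3,5,6,7}→4  {4,5,6,7}→6
  5 left: {0,1,2,4,7}→1  {1,2,4,6,7}→5  {2,4,5,6,7}→10  {3,4,5,6,7}→10
  6 left: {0,1,2,4,6,7}→6  {1,2,4,5,6,7}→15  {2,3,4,5,6,7}→20
  placing 0:k first → 35 extensions
  placing 3:l first → 21 extensions
total linear extensions = 56

56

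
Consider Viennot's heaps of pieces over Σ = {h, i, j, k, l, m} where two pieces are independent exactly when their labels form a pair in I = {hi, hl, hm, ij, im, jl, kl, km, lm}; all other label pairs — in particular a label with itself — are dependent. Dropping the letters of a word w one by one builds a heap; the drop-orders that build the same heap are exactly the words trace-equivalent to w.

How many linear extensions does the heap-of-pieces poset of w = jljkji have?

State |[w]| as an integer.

9

piece 0:j — minimal
piece 1:l — minimal
piece 2:j rests on {0:j}
piece 3:k rests on {2:j}
piece 4:j rests on {3:k}
piece 5:i rests on {1:l, 3:k}
minimal pieces: {0:j, 1:l}
ways to finish when only these pieces remain (= sum over removing one remaining piece with nothing left below it):
  1 left: {4}→1  {5}→1
  2 left: {1,5}→1  {4,5}→2
  3 left: {1,4,5}→3  {3,4,5}→2
  4 left: {1,3,4,5}→5  {2,3,4,5}→2
  placing 0:j first → 7 extensions
  placing 1:l first → 2 extensions
total linear extensions = 9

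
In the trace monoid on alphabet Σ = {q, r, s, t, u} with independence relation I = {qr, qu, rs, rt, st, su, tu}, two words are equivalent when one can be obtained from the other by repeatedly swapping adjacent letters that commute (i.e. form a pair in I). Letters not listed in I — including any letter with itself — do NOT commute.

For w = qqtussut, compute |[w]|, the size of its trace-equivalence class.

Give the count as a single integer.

drop 0:q onto floor
drop 1:q onto {0:q}
drop 2:t onto {1:q}
drop 3:u onto floor
drop 4:s onto {1:q}
drop 5:s onto {4:s}
drop 6:u onto {3:u}
drop 7:t onto {2:t}
ground layer = {0:q, 3:u}
drop-orders for the pieces not yet dropped (sum over which currently-grounded one goes next):
  1 to go: {5} 1  {6} 1  {7} 1
  2 to go: {2,7} 1  {3,6} 1  {4,5} 1  {5,6} 2  {5,7} 2  {6,7} 2
  3 to go: {2,5,7} 3  {2,6,7} 3  {3,5,6} 3  {3,6,7} 3  {4,5,6} 3  {4,5,7} 3  {5,6,7} 6
  4 to go: {2,3,6,7} 6  {2,4,5,7} 6  {2,5,6,7} 12  {3,4,5,6} 6  {3,5,6,7} 12  {4,5,6,7} 12
  5 to go: {1,2,4,5,7} 6  {2,3,5,6,7} 30  {2,4,5,6,7} 30  {3,4,5,6,7} 30
  6 to go: {0,1,2,4,5,7} 6  {1,2,4,5,6,7} 36  {2,3,4,5,6,7} 90
  if 0:q drops first: 126 orders
  if 3:u drops first: 42 orders
heap linearizations: 168

168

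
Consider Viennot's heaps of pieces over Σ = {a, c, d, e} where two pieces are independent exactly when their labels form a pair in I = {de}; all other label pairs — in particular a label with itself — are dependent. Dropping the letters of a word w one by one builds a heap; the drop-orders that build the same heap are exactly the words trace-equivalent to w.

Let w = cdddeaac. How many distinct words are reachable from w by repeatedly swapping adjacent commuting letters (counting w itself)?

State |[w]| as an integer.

4

drop 0:c onto floor
drop 1:d onto {0:c}
drop 2:d onto {1:d}
drop 3:d onto {2:d}
drop 4:e onto {0:c}
drop 5:a onto {3:d, 4:e}
drop 6:a onto {5:a}
drop 7:c onto {6:a}
ground layer = {0:c}
drop-orders for the pieces not yet dropped (sum over which currently-grounded one goes next):
  1 to go: {7} 1
  2 to go: {6,7} 1
  3 to go: {5,6,7} 1
  4 to go: {3,5,6,7} 1  {4,5,6,7} 1
  5 to go: {2,3,5,6,7} 1  {3,4,5,6,7} 2
  6 to go: {1,2,3,5,6,7} 1  {2,3,4,5,6,7} 3
  if 0:c drops first: 4 orders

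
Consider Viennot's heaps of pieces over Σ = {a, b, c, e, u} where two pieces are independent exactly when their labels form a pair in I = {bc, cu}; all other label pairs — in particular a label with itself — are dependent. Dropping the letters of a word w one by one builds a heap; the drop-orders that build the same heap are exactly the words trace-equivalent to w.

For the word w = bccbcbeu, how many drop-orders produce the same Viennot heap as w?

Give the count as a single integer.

20

#0=b has no predecessor
#1=c has no predecessor
#2=c depends on [1:c]
#3=b depends on [0:b]
#4=c depends on [2:c]
#5=b depends on [3:b]
#6=e depends on [4:c, 5:b]
#7=u depends on [6:e]
sources: [0:b, 1:c]
N(rest) = Σ N(rest − s) over sources s of rest; N(one piece) = 1:
  size 1 → [7]=1
  size 2 → [6,7]=1
  size 3 → [4,6,7]=1  [5,6,7]=1
  size 4 → [2,4,6,7]=1  [3,5,6,7]=1  [4,5,6,7]=2
  size 5 → [0,3,5,6,7]=1  [1,2,4,6,7]=1  [2,4,5,6,7]=3  [3,4,5,6,7]=3
  size 6 → [0,3,4,5,6,7]=4  [1,2,4,5,6,7]=4  [2,3,4,5,6,7]=6
  first=0(b) contributes 10
  first=1(c) contributes 10
|[w]| = 20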